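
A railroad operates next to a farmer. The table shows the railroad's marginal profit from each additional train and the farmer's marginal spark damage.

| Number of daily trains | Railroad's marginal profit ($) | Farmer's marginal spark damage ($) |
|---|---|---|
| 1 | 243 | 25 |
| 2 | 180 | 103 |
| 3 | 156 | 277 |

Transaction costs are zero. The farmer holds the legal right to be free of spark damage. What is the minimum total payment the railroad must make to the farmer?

Efficient level: marginal profit ≥ marginal spark damage through level 2, so k* = 2.
With the farmer holding the right, the railroad must at least compensate total damage at k*: 25 + 103 = 128.

$128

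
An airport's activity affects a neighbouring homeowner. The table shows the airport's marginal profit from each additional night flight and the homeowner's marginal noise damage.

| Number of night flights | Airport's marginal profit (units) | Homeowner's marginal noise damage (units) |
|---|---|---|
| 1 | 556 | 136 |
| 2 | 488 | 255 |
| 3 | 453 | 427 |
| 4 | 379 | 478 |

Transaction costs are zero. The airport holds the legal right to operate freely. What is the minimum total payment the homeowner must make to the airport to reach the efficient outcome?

379

Left alone the airport would choose level 4 (marginal profit stays positive).
Efficient level: k* = 3 (marginal profit ≥ marginal noise damage through 3).
The homeowner must at least cover the airport's forgone profit from cutting 4→3: 379 = 379.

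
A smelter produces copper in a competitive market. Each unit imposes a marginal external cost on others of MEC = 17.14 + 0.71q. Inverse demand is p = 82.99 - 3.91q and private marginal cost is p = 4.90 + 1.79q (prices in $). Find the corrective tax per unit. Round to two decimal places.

Social marginal cost = private MC + MEC = 22.04 + 2.50q.
Set SMC = demand: 22.04 + 2.50q = 82.99 - 3.91q → q* = 9.5086.
The Pigouvian tax equals MEC at q*: 17.14 + 0.71×9.5086 = 23.8911.

tax = $23.89 per unit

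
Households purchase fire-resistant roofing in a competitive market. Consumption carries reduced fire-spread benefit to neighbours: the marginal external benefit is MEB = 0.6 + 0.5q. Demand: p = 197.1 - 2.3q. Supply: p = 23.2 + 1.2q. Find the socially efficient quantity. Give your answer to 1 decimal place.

q* = 58.2

Social marginal benefit = demand + MEB = 197.7 - 1.8q.
Set SMB = MC: 197.7 - 1.8q = 23.2 + 1.2q → q* = 58.1667.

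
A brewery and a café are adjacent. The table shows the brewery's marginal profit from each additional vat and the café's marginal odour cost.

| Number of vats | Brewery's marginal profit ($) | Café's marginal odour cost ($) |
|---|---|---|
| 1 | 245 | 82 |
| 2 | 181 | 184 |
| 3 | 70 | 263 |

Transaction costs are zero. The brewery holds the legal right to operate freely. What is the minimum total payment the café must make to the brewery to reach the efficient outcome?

$251

Left alone the brewery would choose level 3 (marginal profit stays positive).
Efficient level: k* = 1 (marginal profit ≥ marginal odour cost through 1).
The café must at least cover the brewery's forgone profit from cutting 3→1: 181 + 70 = 251.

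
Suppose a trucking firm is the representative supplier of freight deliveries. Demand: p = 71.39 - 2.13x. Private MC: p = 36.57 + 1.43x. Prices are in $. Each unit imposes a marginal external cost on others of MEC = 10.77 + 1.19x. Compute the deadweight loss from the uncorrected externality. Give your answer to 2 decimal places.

Market equilibrium (private): 36.57 + 1.43x = 71.39 - 2.13x → x_m = 9.7809.
Social marginal cost = private MC + MEC = 47.34 + 2.62x.
Set SMC = demand: 47.34 + 2.62x = 71.39 - 2.13x → x* = 5.0632.
The welfare-loss triangle has base |x_m − x*| and height MEC(x_m) (the vertical gap between SMC and demand is zero at x* and MEC at x_m).
DWL = ½ × 4.7177 × 22.4093 = 52.8602.

DWL = $52.86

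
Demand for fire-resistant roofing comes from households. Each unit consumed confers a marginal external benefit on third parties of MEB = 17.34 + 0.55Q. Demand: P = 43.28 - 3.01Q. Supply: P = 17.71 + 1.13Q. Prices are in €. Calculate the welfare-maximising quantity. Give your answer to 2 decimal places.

Social marginal benefit = demand + MEB = 60.62 - 2.46Q.
Set SMB = MC: 60.62 - 2.46Q = 17.71 + 1.13Q → Q* = 11.9526.

Q* = 11.95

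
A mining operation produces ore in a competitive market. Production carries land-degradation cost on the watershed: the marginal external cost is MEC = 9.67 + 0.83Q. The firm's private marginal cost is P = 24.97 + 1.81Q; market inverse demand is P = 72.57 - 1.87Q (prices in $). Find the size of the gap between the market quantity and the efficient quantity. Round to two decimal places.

Market equilibrium (private): 24.97 + 1.81Q = 72.57 - 1.87Q → Q_m = 12.9348.
Social marginal cost = private MC + MEC = 34.64 + 2.64Q.
Set SMC = demand: 34.64 + 2.64Q = 72.57 - 1.87Q → Q* = 8.4102.
Gap = |12.9348 − 8.4102| = 4.5246.

4.52 units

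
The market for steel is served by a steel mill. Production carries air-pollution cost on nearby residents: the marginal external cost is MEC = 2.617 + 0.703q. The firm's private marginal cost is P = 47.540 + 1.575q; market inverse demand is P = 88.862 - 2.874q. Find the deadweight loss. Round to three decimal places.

DWL = 8.119

Market equilibrium (private): 47.540 + 1.575q = 88.862 - 2.874q → q_m = 9.2879.
Social marginal cost = private MC + MEC = 50.157 + 2.278q.
Set SMC = demand: 50.157 + 2.278q = 88.862 - 2.874q → q* = 7.5126.
The loss is the area between SMC and demand from q* to q_m; with linear curves that's a triangle of height MEC(q_m).
DWL = ½ × 1.7753 × 9.1464 = 8.1188.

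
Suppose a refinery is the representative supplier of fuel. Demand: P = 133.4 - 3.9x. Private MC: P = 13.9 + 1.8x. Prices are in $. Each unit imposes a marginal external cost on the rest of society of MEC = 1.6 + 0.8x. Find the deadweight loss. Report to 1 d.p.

DWL = $26.0

Market equilibrium (private): 13.9 + 1.8x = 133.4 - 3.9x → x_m = 20.9649.
Social marginal cost = private MC + MEC = 15.5 + 2.6x.
Set SMC = demand: 15.5 + 2.6x = 133.4 - 3.9x → x* = 18.1385.
The loss is the area between SMC and demand from x* to x_m; with linear curves that's a triangle of height MEC(x_m).
DWL = ½ × 2.8264 × 18.3719 = 25.9632.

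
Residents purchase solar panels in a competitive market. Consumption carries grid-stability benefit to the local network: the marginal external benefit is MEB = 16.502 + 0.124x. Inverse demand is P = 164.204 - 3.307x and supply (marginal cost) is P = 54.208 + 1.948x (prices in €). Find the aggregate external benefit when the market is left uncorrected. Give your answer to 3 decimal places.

Market equilibrium (private): 54.208 + 1.948x = 164.204 - 3.307x → x_m = 20.9317.
Total external benefit = ∫₀^{x_m} (16.502 + 0.124x) dx = 16.502×20.9317 + ½×0.124×20.9317² = 372.5793.

€372.579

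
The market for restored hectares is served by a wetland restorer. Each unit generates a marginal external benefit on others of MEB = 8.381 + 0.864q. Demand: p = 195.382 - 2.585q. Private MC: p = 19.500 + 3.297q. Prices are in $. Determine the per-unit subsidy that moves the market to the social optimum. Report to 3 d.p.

Social marginal cost = private MC − MEB = 11.119 + 2.433q.
Set SMC = demand: 11.119 + 2.433q = 195.382 - 2.585q → q* = 36.7204.
The Pigouvian subsidy equals MEB at q*: 8.381 + 0.864×36.7204 = 40.1074.

subsidy = $40.107 per unit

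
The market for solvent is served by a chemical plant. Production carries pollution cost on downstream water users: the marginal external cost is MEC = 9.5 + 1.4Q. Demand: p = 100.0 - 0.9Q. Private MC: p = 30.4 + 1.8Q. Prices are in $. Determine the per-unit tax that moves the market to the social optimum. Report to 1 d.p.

tax = $30.0 per unit

Social marginal cost = private MC + MEC = 39.9 + 3.2Q.
Set SMC = demand: 39.9 + 3.2Q = 100.0 - 0.9Q → Q* = 14.6585.
The Pigouvian tax equals MEC at Q*: 9.5 + 1.4×14.6585 = 30.0219.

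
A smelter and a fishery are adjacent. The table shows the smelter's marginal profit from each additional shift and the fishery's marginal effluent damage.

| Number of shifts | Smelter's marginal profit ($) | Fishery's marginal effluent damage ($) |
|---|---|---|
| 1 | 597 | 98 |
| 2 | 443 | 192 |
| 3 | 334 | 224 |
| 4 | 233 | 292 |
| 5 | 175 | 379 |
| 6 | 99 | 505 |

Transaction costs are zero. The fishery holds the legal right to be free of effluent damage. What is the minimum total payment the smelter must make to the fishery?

Efficient level: marginal profit ≥ marginal effluent damage through level 3, so k* = 3.
With the fishery holding the right, the smelter must at least compensate total damage at k*: 98 + 192 + 224 = 514.

$514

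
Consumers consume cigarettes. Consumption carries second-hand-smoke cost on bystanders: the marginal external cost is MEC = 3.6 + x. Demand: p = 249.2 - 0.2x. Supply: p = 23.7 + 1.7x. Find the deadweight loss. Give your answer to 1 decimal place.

Market equilibrium (private): 23.7 + 1.7x = 249.2 - 0.2x → x_m = 118.6842.
Social marginal benefit = demand − MEC = 245.6 - 1.2x.
Set SMB = MC: 245.6 - 1.2x = 23.7 + 1.7x → x* = 76.5172.
Between x* and x_m the wedge MC − SMB runs linearly from 0 to MEC(x_m), so the loss is a triangle.
DWL = ½ × 42.1670 × 122.2842 = 2578.1789.

DWL = 2578.2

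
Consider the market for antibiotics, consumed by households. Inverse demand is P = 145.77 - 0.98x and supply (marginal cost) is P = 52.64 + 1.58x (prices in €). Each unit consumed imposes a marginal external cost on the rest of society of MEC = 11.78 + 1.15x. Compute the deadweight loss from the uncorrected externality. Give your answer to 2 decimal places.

DWL = €387.42

Market equilibrium (private): 52.64 + 1.58x = 145.77 - 0.98x → x_m = 36.3789.
Social marginal benefit = demand − MEC = 133.99 - 2.13x.
Set SMB = MC: 133.99 - 2.13x = 52.64 + 1.58x → x* = 21.9272.
The welfare-loss triangle has base |x_m − x*| and height MEC(x_m) (the vertical gap between SMB and MC is zero at x* and MEC at x_m).
DWL = ½ × 14.4517 × 53.6157 = 387.4190.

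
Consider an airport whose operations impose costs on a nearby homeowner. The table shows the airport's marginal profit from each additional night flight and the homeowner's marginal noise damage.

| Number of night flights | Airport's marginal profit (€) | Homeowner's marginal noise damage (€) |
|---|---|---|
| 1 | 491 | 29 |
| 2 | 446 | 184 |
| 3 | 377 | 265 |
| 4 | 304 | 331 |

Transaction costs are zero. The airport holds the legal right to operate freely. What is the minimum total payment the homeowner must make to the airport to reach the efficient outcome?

€304

Left alone the airport would choose level 4 (marginal profit stays positive).
Efficient level: k* = 3 (marginal profit ≥ marginal noise damage through 3).
The homeowner must at least cover the airport's forgone profit from cutting 4→3: 304 = 304.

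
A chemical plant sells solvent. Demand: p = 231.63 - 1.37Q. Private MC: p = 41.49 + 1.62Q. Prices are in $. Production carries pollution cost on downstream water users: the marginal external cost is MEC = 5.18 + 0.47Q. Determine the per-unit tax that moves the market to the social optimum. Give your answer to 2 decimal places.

tax = $30.30 per unit

Social marginal cost = private MC + MEC = 46.67 + 2.09Q.
Set SMC = demand: 46.67 + 2.09Q = 231.63 - 1.37Q → Q* = 53.4566.
The Pigouvian tax equals MEC at Q*: 5.18 + 0.47×53.4566 = 30.3046.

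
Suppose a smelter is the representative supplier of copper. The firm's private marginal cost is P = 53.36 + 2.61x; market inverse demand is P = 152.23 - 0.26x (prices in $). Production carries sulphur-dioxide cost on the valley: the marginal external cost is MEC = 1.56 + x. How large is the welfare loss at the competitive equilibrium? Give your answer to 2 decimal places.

DWL = $167.53

Market equilibrium (private): 53.36 + 2.61x = 152.23 - 0.26x → x_m = 34.4495.
Social marginal cost = private MC + MEC = 54.92 + 3.61x.
Set SMC = demand: 54.92 + 3.61x = 152.23 - 0.26x → x* = 25.1447.
The loss is the area between SMC and demand from x* to x_m; with linear curves that's a triangle of height MEC(x_m).
DWL = ½ × 9.3048 × 36.0095 = 167.5306.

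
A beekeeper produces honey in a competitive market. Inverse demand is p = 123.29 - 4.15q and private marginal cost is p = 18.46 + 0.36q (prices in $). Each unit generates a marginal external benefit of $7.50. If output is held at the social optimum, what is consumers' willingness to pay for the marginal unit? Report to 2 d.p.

Social marginal cost = private MC − MEB = 10.96 + 0.36q.
Set SMC = demand: 10.96 + 0.36q = 123.29 - 4.15q → q* = 24.9069.
Consumer price on the demand curve at q*: 123.29 − 4.15×24.9069 = 19.9264.

P = $19.93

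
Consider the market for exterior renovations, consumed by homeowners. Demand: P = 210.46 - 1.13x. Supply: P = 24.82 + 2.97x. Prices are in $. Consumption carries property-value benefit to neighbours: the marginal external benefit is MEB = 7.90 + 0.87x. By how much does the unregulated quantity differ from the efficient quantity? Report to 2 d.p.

Market equilibrium (private): 24.82 + 2.97x = 210.46 - 1.13x → x_m = 45.2780.
Social marginal benefit = demand + MEB = 218.36 - 0.26x.
Set SMB = MC: 218.36 - 0.26x = 24.82 + 2.97x → x* = 59.9195.
Gap = |45.2780 − 59.9195| = 14.6415.

14.64 units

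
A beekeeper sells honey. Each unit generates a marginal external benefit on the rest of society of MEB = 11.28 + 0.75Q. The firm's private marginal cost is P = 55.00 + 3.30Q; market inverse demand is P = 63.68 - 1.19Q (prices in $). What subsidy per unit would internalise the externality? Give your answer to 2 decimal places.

Social marginal cost = private MC − MEB = 43.72 + 2.55Q.
Set SMC = demand: 43.72 + 2.55Q = 63.68 - 1.19Q → Q* = 5.3369.
The Pigouvian subsidy equals MEB at Q*: 11.28 + 0.75×5.3369 = 15.2827.

subsidy = $15.28 per unit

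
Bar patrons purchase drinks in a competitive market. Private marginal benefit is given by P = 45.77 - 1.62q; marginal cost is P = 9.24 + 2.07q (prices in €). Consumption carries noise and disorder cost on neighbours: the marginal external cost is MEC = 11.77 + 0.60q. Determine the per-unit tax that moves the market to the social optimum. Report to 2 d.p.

Social marginal benefit = demand − MEC = 34.00 - 2.22q.
Set SMB = MC: 34.00 - 2.22q = 9.24 + 2.07q → q* = 5.7716.
The Pigouvian tax equals MEC at q*: 11.77 + 0.60×5.7716 = 15.2330.

tax = €15.23 per unit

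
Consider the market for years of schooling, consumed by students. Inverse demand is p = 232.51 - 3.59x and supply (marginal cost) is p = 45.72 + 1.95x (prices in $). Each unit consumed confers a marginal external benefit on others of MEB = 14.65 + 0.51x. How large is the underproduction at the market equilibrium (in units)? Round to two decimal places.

6.33 units

Market equilibrium (private): 45.72 + 1.95x = 232.51 - 3.59x → x_m = 33.7166.
Social marginal benefit = demand + MEB = 247.16 - 3.08x.
Set SMB = MC: 247.16 - 3.08x = 45.72 + 1.95x → x* = 40.0477.
Gap = |33.7166 − 40.0477| = 6.3311.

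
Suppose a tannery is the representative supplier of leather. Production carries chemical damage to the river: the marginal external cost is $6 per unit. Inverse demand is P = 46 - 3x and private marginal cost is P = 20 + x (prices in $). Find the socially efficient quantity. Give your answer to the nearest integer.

Social marginal cost = private MC + MEC = 26 + x.
Set SMC = demand: 26 + x = 46 - 3x → x* = 5.0000.

x* = 5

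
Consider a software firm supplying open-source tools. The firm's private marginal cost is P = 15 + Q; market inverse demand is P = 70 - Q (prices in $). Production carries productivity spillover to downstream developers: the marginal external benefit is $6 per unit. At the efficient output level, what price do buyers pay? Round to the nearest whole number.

Social marginal cost = private MC − MEB = 9 + Q.
Set SMC = demand: 9 + Q = 70 - Q → Q* = 30.5000.
Consumer price on the demand curve at Q*: 70 − 1×30.5000 = 39.5000.

P = $40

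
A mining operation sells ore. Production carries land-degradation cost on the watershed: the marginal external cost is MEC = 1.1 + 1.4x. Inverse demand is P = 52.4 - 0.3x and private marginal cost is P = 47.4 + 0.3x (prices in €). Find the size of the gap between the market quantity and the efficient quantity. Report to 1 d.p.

Market equilibrium (private): 47.4 + 0.3x = 52.4 - 0.3x → x_m = 8.3333.
Social marginal cost = private MC + MEC = 48.5 + 1.7x.
Set SMC = demand: 48.5 + 1.7x = 52.4 - 0.3x → x* = 1.9500.
Gap = |8.3333 − 1.9500| = 6.3833.

6.4 units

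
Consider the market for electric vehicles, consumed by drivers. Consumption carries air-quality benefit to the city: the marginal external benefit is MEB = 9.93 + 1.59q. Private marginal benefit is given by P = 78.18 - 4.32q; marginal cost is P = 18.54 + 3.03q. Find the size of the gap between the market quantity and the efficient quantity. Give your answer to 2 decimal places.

3.96 units

Market equilibrium (private): 18.54 + 3.03q = 78.18 - 4.32q → q_m = 8.1143.
Social marginal benefit = demand + MEB = 88.11 - 2.73q.
Set SMB = MC: 88.11 - 2.73q = 18.54 + 3.03q → q* = 12.0781.
Gap = |8.1143 − 12.0781| = 3.9638.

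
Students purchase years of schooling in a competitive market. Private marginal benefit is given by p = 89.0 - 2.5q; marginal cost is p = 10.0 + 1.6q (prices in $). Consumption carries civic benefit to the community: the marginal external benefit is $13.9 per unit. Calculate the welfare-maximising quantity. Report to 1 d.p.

q* = 22.7

Social marginal benefit = demand + MEB = 102.9 - 2.5q.
Set SMB = MC: 102.9 - 2.5q = 10.0 + 1.6q → q* = 22.6585.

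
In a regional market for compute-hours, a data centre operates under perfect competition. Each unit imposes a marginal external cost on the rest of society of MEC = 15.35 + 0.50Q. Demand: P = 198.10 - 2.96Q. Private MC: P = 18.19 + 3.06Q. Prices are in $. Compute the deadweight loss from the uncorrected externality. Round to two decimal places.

Market equilibrium (private): 18.19 + 3.06Q = 198.10 - 2.96Q → Q_m = 29.8854.
Social marginal cost = private MC + MEC = 33.54 + 3.56Q.
Set SMC = demand: 33.54 + 3.56Q = 198.10 - 2.96Q → Q* = 25.2393.
The loss is the area between SMC and demand from Q* to Q_m; with linear curves that's a triangle of height MEC(Q_m).
DWL = ½ × 4.6461 × 30.2927 = 70.3715.

DWL = $70.37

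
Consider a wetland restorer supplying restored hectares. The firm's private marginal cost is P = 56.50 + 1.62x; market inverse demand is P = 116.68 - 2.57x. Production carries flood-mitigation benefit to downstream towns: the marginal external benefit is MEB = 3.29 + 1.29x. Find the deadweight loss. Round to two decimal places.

Market equilibrium (private): 56.50 + 1.62x = 116.68 - 2.57x → x_m = 14.3628.
Social marginal cost = private MC − MEB = 53.21 + 0.33x.
Set SMC = demand: 53.21 + 0.33x = 116.68 - 2.57x → x* = 21.8862.
The welfare-loss triangle has base |x_m − x*| and height MEB(x_m) (the vertical gap between SMC and demand is zero at x* and MEB at x_m).
DWL = ½ × 7.5234 × 21.8180 = 82.0728.

DWL = 82.07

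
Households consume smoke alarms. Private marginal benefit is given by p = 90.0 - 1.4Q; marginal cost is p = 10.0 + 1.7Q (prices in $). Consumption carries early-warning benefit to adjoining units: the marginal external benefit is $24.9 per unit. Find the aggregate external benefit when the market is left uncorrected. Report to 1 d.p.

Market equilibrium (private): 10.0 + 1.7Q = 90.0 - 1.4Q → Q_m = 25.8065.
Total external benefit = MEB × Q_m = 24.9 × 25.8065 = 642.5819.

$642.6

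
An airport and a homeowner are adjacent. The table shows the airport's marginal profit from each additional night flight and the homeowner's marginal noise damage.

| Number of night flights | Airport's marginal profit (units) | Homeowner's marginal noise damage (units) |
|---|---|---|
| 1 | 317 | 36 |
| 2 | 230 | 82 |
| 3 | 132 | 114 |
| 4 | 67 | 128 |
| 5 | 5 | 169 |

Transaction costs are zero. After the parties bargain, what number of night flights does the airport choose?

Bargaining reaches the level where marginal profit last exceeds marginal noise damage.
That holds through level 3 (132 ≥ 114) but not at 4 (67 < 128).

3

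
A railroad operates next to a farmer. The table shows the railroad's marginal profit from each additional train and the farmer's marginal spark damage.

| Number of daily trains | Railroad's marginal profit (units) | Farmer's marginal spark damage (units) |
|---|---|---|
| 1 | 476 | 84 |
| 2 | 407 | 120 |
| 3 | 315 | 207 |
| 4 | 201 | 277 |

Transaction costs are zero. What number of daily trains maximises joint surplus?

3

Bargaining reaches the level where marginal profit last exceeds marginal spark damage.
That holds through level 3 (315 ≥ 207) but not at 4 (201 < 277).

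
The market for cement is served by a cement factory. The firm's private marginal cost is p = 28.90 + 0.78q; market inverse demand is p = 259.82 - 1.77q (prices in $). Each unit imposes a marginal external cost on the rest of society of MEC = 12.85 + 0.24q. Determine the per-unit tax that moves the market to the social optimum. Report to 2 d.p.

tax = $31.61 per unit

Social marginal cost = private MC + MEC = 41.75 + 1.02q.
Set SMC = demand: 41.75 + 1.02q = 259.82 - 1.77q → q* = 78.1613.
The Pigouvian tax equals MEC at q*: 12.85 + 0.24×78.1613 = 31.6087.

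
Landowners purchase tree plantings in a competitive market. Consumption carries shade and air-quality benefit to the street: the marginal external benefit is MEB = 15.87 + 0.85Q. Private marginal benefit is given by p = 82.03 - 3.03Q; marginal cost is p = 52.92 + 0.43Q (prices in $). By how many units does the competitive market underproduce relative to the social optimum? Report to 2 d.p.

Market equilibrium (private): 52.92 + 0.43Q = 82.03 - 3.03Q → Q_m = 8.4133.
Social marginal benefit = demand + MEB = 97.90 - 2.18Q.
Set SMB = MC: 97.90 - 2.18Q = 52.92 + 0.43Q → Q* = 17.2337.
Gap = |8.4133 − 17.2337| = 8.8204.

8.82 units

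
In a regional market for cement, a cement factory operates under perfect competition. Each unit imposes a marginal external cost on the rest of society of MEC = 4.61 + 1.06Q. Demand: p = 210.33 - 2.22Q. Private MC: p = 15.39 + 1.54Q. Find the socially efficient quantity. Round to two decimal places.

Q* = 39.49

Social marginal cost = private MC + MEC = 20.00 + 2.60Q.
Set SMC = demand: 20.00 + 2.60Q = 210.33 - 2.22Q → Q* = 39.4876.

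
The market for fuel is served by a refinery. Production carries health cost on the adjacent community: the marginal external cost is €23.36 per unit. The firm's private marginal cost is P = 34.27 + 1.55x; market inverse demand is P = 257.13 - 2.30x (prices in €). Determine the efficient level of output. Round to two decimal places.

x* = 51.82

Social marginal cost = private MC + MEC = 57.63 + 1.55x.
Set SMC = demand: 57.63 + 1.55x = 257.13 - 2.30x → x* = 51.8182.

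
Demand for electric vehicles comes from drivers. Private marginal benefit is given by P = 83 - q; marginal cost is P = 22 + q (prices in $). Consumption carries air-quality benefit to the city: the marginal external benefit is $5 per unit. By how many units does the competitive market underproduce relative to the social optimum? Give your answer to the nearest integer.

3 units

Market equilibrium (private): 22 + q = 83 - q → q_m = 30.5000.
Social marginal benefit = demand + MEB = 88 - q.
Set SMB = MC: 88 - q = 22 + q → q* = 33.0000.
Gap = |30.5000 − 33.0000| = 2.5000.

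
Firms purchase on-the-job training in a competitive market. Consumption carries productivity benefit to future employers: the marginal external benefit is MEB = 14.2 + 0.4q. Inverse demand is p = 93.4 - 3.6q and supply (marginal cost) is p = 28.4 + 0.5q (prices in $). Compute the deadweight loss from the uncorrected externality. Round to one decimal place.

DWL = $57.0

Market equilibrium (private): 28.4 + 0.5q = 93.4 - 3.6q → q_m = 15.8537.
Social marginal benefit = demand + MEB = 107.6 - 3.2q.
Set SMB = MC: 107.6 - 3.2q = 28.4 + 0.5q → q* = 21.4054.
Between q* and q_m the wedge SMB − MC runs linearly from 0 to MEB(q_m), so the loss is a triangle.
DWL = ½ × 5.5517 × 20.5415 = 57.0201.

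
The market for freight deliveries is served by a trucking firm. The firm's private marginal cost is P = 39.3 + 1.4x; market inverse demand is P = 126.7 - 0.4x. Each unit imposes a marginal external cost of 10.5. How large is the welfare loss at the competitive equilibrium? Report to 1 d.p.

Market equilibrium (private): 39.3 + 1.4x = 126.7 - 0.4x → x_m = 48.5556.
Social marginal cost = private MC + MEC = 49.8 + 1.4x.
Set SMC = demand: 49.8 + 1.4x = 126.7 - 0.4x → x* = 42.7222.
The welfare-loss triangle has base |x_m − x*| and height MEC(x_m) (the vertical gap between SMC and demand is zero at x* and MEC at x_m).
DWL = ½ × 5.8334 × 10.5000 = 30.6254.

DWL = 30.6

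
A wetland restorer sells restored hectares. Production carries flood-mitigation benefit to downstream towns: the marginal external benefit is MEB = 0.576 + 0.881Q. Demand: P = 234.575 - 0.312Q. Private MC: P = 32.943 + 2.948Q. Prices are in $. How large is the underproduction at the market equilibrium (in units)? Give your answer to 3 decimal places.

23.147 units

Market equilibrium (private): 32.943 + 2.948Q = 234.575 - 0.312Q → Q_m = 61.8503.
Social marginal cost = private MC − MEB = 32.367 + 2.067Q.
Set SMC = demand: 32.367 + 2.067Q = 234.575 - 0.312Q → Q* = 84.9971.
Gap = |61.8503 − 84.9971| = 23.1468.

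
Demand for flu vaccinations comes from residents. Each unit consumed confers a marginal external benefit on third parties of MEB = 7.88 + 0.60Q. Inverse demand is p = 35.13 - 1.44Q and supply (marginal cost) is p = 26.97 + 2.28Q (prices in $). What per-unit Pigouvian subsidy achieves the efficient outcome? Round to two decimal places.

subsidy = $10.96 per unit

Social marginal benefit = demand + MEB = 43.01 - 0.84Q.
Set SMB = MC: 43.01 - 0.84Q = 26.97 + 2.28Q → Q* = 5.1410.
The Pigouvian subsidy equals MEB at Q*: 7.88 + 0.60×5.1410 = 10.9646.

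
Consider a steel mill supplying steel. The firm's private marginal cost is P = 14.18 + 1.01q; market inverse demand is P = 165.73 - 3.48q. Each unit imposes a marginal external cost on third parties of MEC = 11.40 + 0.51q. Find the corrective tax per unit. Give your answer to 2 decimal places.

Social marginal cost = private MC + MEC = 25.58 + 1.52q.
Set SMC = demand: 25.58 + 1.52q = 165.73 - 3.48q → q* = 28.0300.
The Pigouvian tax equals MEC at q*: 11.40 + 0.51×28.0300 = 25.6953.

tax = 25.70 per unit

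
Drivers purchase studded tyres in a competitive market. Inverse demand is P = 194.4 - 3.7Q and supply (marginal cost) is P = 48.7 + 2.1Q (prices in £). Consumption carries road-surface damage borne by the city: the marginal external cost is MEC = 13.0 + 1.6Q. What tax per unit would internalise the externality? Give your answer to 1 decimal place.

tax = £41.7 per unit

Social marginal benefit = demand − MEC = 181.4 - 5.3Q.
Set SMB = MC: 181.4 - 5.3Q = 48.7 + 2.1Q → Q* = 17.9324.
The Pigouvian tax equals MEC at Q*: 13.0 + 1.6×17.9324 = 41.6918.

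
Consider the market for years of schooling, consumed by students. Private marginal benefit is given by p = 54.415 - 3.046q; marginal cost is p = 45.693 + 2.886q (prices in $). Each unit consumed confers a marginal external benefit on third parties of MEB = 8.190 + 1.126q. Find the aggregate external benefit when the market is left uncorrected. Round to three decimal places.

Market equilibrium (private): 45.693 + 2.886q = 54.415 - 3.046q → q_m = 1.4703.
Total external benefit = ∫₀^{q_m} (8.190 + 1.126q) dq = 8.190×1.4703 + ½×1.126×1.4703² = 13.2588.

$13.259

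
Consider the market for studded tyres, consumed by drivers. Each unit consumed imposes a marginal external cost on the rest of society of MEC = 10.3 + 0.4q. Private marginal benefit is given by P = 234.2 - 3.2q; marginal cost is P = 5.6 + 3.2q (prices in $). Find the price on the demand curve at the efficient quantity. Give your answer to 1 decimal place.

P = $131.5

Social marginal benefit = demand − MEC = 223.9 - 3.6q.
Set SMB = MC: 223.9 - 3.6q = 5.6 + 3.2q → q* = 32.1029.
Consumer price on the demand curve at q*: 234.2 − 3.2×32.1029 = 131.4707.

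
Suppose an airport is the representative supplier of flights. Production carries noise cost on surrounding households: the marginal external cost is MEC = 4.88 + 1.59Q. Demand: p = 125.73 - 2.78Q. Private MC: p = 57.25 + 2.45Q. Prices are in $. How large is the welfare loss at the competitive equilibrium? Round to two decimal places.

Market equilibrium (private): 57.25 + 2.45Q = 125.73 - 2.78Q → Q_m = 13.0937.
Social marginal cost = private MC + MEC = 62.13 + 4.04Q.
Set SMC = demand: 62.13 + 4.04Q = 125.73 - 2.78Q → Q* = 9.3255.
Height of the DWL triangle at Q_m is SMC(Q_m) − demand(Q_m) = MEC(Q_m) = 25.6990.
DWL = ½ × 3.7682 × 25.6990 = 48.4195.

DWL = $48.42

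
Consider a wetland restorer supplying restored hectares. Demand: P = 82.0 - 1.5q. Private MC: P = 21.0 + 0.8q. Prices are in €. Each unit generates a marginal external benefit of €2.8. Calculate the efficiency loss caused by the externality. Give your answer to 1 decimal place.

DWL = €1.7

Market equilibrium (private): 21.0 + 0.8q = 82.0 - 1.5q → q_m = 26.5217.
Social marginal cost = private MC − MEB = 18.2 + 0.8q.
Set SMC = demand: 18.2 + 0.8q = 82.0 - 1.5q → q* = 27.7391.
Between q* and q_m the wedge demand − SMC runs linearly from 0 to MEB(q_m), so the loss is a triangle.
DWL = ½ × 1.2174 × 2.8000 = 1.7044.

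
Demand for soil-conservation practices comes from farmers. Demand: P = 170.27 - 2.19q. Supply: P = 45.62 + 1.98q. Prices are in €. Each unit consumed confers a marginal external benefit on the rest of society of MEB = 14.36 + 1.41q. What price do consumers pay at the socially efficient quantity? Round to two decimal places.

Social marginal benefit = demand + MEB = 184.63 - 0.78q.
Set SMB = MC: 184.63 - 0.78q = 45.62 + 1.98q → q* = 50.3659.
Consumer price on the demand curve at q*: 170.27 − 2.19×50.3659 = 59.9687.

P = €59.97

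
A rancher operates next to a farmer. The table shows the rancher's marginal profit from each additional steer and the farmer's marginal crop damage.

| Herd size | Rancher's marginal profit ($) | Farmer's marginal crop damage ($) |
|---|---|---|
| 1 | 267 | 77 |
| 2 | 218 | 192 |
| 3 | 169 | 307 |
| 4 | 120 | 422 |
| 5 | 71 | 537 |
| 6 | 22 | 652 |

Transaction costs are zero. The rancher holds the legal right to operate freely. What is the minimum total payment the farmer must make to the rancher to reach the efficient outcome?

Left alone the rancher would choose level 6 (marginal profit stays positive).
Efficient level: k* = 2 (marginal profit ≥ marginal crop damage through 2).
The farmer must at least cover the rancher's forgone profit from cutting 6→2: 169 + 120 + 71 + 22 = 382.

$382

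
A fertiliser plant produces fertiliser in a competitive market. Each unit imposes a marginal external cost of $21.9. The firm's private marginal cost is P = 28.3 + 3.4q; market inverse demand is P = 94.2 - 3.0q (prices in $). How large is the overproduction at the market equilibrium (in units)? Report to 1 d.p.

Market equilibrium (private): 28.3 + 3.4q = 94.2 - 3.0q → q_m = 10.2969.
Social marginal cost = private MC + MEC = 50.2 + 3.4q.
Set SMC = demand: 50.2 + 3.4q = 94.2 - 3.0q → q* = 6.8750.
Gap = |10.2969 − 6.8750| = 3.4219.

3.4 units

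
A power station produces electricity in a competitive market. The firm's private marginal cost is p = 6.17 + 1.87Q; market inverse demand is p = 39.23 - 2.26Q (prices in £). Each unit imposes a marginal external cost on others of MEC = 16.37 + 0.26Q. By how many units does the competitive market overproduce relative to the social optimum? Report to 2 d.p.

Market equilibrium (private): 6.17 + 1.87Q = 39.23 - 2.26Q → Q_m = 8.0048.
Social marginal cost = private MC + MEC = 22.54 + 2.13Q.
Set SMC = demand: 22.54 + 2.13Q = 39.23 - 2.26Q → Q* = 3.8018.
Gap = |8.0048 − 3.8018| = 4.2030.

4.20 units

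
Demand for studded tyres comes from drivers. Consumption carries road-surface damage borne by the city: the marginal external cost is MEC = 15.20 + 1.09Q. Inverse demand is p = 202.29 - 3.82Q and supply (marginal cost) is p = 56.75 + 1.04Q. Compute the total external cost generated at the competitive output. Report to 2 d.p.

943.94

Market equilibrium (private): 56.75 + 1.04Q = 202.29 - 3.82Q → Q_m = 29.9465.
Total external cost = ∫₀^{Q_m} (15.20 + 1.09Q) dQ = 15.20×29.9465 + ½×1.09×29.9465² = 943.9389.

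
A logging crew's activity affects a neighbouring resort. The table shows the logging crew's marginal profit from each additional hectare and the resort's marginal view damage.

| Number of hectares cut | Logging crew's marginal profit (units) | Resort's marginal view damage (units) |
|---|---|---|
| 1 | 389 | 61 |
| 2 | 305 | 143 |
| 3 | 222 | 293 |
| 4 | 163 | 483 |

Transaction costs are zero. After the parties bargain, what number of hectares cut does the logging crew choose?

Bargaining reaches the level where marginal profit last exceeds marginal view damage.
That holds through level 2 (305 ≥ 143) but not at 3 (222 < 293).

2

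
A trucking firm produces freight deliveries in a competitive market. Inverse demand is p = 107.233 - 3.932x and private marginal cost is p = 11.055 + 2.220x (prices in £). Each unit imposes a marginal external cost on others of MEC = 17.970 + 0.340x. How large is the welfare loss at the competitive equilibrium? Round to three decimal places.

DWL = £41.760

Market equilibrium (private): 11.055 + 2.220x = 107.233 - 3.932x → x_m = 15.6336.
Social marginal cost = private MC + MEC = 29.025 + 2.560x.
Set SMC = demand: 29.025 + 2.560x = 107.233 - 3.932x → x* = 12.0468.
The loss is the area between SMC and demand from x* to x_m; with linear curves that's a triangle of height MEC(x_m).
DWL = ½ × 3.5868 × 23.2854 = 41.7600.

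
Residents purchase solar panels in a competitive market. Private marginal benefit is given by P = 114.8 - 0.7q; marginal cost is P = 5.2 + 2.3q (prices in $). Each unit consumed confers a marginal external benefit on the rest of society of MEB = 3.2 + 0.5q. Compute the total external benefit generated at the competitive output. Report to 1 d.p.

Market equilibrium (private): 5.2 + 2.3q = 114.8 - 0.7q → q_m = 36.5333.
Total external benefit = ∫₀^{q_m} (3.2 + 0.5q) dq = 3.2×36.5333 + ½×0.5×36.5333² = 450.5771.

$450.6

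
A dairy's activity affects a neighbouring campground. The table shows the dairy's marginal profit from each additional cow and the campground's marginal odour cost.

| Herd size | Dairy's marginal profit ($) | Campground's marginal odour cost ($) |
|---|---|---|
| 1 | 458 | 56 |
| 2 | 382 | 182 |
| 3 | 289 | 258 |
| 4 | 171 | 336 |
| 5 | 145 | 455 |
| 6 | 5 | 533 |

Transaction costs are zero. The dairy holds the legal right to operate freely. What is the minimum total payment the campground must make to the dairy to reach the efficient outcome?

$321

Left alone the dairy would choose level 6 (marginal profit stays positive).
Efficient level: k* = 3 (marginal profit ≥ marginal odour cost through 3).
The campground must at least cover the dairy's forgone profit from cutting 6→3: 171 + 145 + 5 = 321.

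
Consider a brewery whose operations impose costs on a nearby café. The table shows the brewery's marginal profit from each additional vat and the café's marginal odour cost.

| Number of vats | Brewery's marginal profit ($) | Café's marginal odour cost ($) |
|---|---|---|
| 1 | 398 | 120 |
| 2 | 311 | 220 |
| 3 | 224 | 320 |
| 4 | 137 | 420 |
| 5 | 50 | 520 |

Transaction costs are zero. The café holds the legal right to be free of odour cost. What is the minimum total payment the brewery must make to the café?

Efficient level: marginal profit ≥ marginal odour cost through level 2, so k* = 2.
With the café holding the right, the brewery must at least compensate total damage at k*: 120 + 220 = 340.

$340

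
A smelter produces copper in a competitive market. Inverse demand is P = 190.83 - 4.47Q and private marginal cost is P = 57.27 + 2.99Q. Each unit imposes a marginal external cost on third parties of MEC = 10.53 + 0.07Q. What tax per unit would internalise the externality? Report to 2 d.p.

Social marginal cost = private MC + MEC = 67.80 + 3.06Q.
Set SMC = demand: 67.80 + 3.06Q = 190.83 - 4.47Q → Q* = 16.3386.
The Pigouvian tax equals MEC at Q*: 10.53 + 0.07×16.3386 = 11.6737.

tax = 11.67 per unit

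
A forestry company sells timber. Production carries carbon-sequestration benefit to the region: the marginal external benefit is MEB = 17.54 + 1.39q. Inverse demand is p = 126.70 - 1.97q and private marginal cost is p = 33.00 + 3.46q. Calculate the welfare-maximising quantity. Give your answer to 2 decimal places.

Social marginal cost = private MC − MEB = 15.46 + 2.07q.
Set SMC = demand: 15.46 + 2.07q = 126.70 - 1.97q → q* = 27.5347.

q* = 27.53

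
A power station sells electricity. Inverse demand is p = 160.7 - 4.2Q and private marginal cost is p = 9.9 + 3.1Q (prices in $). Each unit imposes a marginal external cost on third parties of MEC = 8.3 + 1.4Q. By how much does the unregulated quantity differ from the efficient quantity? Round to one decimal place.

Market equilibrium (private): 9.9 + 3.1Q = 160.7 - 4.2Q → Q_m = 20.6575.
Social marginal cost = private MC + MEC = 18.2 + 4.5Q.
Set SMC = demand: 18.2 + 4.5Q = 160.7 - 4.2Q → Q* = 16.3793.
Gap = |20.6575 − 16.3793| = 4.2782.

4.3 units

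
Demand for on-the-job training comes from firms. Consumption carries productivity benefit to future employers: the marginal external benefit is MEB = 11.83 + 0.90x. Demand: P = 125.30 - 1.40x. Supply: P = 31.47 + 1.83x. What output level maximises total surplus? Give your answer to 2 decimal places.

Social marginal benefit = demand + MEB = 137.13 - 0.50x.
Set SMB = MC: 137.13 - 0.50x = 31.47 + 1.83x → x* = 45.3476.

x* = 45.35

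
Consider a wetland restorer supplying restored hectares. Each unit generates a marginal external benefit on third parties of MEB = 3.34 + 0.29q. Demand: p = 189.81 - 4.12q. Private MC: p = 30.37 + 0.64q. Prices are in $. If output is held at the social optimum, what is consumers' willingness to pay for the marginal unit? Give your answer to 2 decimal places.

P = $39.78

Social marginal cost = private MC − MEB = 27.03 + 0.35q.
Set SMC = demand: 27.03 + 0.35q = 189.81 - 4.12q → q* = 36.4161.
Consumer price on the demand curve at q*: 189.81 − 4.12×36.4161 = 39.7757.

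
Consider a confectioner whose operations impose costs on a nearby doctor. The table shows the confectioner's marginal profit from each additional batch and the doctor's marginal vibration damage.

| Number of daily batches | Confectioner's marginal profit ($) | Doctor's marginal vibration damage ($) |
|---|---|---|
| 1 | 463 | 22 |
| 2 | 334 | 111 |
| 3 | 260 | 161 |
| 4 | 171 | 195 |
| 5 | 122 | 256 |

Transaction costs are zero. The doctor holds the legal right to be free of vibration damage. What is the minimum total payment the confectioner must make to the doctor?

Efficient level: marginal profit ≥ marginal vibration damage through level 3, so k* = 3.
With the doctor holding the right, the confectioner must at least compensate total damage at k*: 22 + 111 + 161 = 294.

$294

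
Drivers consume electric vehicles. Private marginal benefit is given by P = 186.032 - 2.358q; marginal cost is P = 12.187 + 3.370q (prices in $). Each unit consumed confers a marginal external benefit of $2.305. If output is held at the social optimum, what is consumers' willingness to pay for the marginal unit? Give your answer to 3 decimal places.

P = $113.518

Social marginal benefit = demand + MEB = 188.337 - 2.358q.
Set SMB = MC: 188.337 - 2.358q = 12.187 + 3.370q → q* = 30.7524.
Consumer price on the demand curve at q*: 186.032 − 2.358×30.7524 = 113.5178.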